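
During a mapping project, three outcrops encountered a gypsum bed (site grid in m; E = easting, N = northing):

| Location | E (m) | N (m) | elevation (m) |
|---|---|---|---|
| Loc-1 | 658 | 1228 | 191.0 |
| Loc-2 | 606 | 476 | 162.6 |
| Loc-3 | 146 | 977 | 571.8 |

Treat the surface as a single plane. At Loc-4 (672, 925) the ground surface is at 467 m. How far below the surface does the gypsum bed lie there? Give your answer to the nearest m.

315 m

Two edge vectors: Loc-1→Loc-2 = (-52, -752, -28.4), Loc-1→Loc-3 = (-512, -251, 380.8).
Normal n = (Loc-1→Loc-2) × (Loc-1→Loc-3) = (-293490, 34342.4, -371972).
So ∂z/∂E = −n_x/n_z = −0.78901 and ∂z/∂N = −n_y/n_z = 0.09233.
Intercept c from Loc-1: 191 + 519.17 − 113.38 = 596.79.
At (672, 925): z_contact = −530.2 + 85.4 + 596.79 = 152.0 m.
Depth below ground = 467 − 152.0 = 315 m.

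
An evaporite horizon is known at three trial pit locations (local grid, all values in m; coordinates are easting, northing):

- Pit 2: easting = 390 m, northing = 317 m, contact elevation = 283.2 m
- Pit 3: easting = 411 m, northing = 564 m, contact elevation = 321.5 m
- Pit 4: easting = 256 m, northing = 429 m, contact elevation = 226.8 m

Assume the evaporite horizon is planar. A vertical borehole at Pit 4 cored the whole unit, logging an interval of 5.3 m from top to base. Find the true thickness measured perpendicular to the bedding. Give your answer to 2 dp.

Two edge vectors: Pit 2→Pit 3 = (21, 247, 38.3), Pit 2→Pit 4 = (-134, 112, -56.4).
Normal n = (Pit 2→Pit 3) × (Pit 2→Pit 4) = (-18220.4, -3947.8, 35450).
So ∂z/∂easting = −n_x/n_z = 0.51397 and ∂z/∂northing = −n_y/n_z = 0.11136.
|∇z| = √(a²+b²) = 0.52590, so dip δ = arctan(0.52590) = 27.74°.
True thickness = vertical thickness × cos δ = 5.3 × cos 27.74° = 4.69 m.

4.69 m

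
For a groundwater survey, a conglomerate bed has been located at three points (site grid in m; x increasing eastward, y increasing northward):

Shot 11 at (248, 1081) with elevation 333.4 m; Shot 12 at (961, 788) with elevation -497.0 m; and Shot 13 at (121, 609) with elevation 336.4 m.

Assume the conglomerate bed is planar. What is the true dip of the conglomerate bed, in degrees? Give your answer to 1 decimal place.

Two edge vectors: Shot 11→Shot 12 = (713, -293, -830.4), Shot 11→Shot 13 = (-127, -472, 3).
Normal n = (Shot 11→Shot 12) × (Shot 11→Shot 13) = (-392827.8, 103321.8, -373747).
So ∂z/∂x = −n_x/n_z = −1.05105 and ∂z/∂y = −n_y/n_z = 0.27645.
Gradient magnitude |∇z| = √(a² + b²) = √(1.10471 + 0.07642) = 1.08680.
True dip = arctan(1.08680) = 47.4°, dipping toward ESE (azimuth ≈ 105°).

47.4°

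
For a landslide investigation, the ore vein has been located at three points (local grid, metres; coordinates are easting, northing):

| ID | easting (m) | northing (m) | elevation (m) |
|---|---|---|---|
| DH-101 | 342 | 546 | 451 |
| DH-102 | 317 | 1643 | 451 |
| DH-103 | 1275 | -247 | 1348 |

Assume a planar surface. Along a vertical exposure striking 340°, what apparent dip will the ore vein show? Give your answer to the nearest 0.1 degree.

Let the plane be z = a·easting + b·northing + c.
DH-102−DH-101: −25a + 1097b = 0;  DH-103−DH-101: 933a − 793b = 897.
Solving gives a = 0.98041, b = 0.02234.
Unit vector along 340° is (sin 340°, cos 340°) = (-0.3420, 0.9397).
Slope in that direction = a·(-0.3420) + b·(0.9397) = −0.31432.
Apparent dip = arctan|0.31432| = 17.4° (true dip is 44.4°, so apparent ≤ true as expected).

17.4°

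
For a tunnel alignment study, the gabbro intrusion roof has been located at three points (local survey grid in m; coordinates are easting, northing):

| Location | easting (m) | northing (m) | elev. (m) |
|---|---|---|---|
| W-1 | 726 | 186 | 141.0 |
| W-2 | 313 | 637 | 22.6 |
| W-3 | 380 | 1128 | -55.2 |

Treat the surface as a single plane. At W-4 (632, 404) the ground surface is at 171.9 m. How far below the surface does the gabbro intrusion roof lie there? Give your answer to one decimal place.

77.7 m

Let the plane be z = a·easting + b·northing + c.
W-2−W-1: −413a + 451b = −118.4;  W-3−W-1: −346a + 942b = −196.2.
Solving gives a = 0.098912, b = −0.171949.
Then c = 141 − a·726 − b·186 = 101.17.
At (632, 404): z_contact = 62.51 − 69.47 + 101.17 = 94.22 m.
Depth below ground = 171.9 − 94.22 = 77.7 m.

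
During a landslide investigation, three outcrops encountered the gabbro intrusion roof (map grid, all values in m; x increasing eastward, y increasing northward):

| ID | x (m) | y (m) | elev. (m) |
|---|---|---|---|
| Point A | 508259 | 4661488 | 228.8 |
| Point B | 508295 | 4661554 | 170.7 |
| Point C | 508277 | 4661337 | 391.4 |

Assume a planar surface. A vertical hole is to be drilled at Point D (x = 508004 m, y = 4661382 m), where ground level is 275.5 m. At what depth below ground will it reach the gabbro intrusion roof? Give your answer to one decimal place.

Two edge vectors: Point A→Point B = (36, 66, -58.1), Point A→Point C = (18, -151, 162.6).
Normal n = (Point A→Point B) × (Point A→Point C) = (1958.5, -6899.4, -6624).
So ∂z/∂x = −n_x/n_z = 0.295667271 and ∂z/∂y = −n_y/n_z = −1.041576087.
Intercept c from Point A: 228.8 − 150275.55 + 4855294.43 = 4705247.68.
At (508004, 4661382): z_contact = 150200.16 − 4855184.02 + 4705247.68 = 263.81 m.
Depth below ground = 275.5 − 263.81 = 11.7 m.

11.7 m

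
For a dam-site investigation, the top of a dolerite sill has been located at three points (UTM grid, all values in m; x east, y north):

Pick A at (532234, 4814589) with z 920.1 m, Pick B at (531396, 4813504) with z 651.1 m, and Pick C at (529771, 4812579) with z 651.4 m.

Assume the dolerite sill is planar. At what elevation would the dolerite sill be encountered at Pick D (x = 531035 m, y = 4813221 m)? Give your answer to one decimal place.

Two edge vectors: Pick A→Pick B = (-838, -1085, -269), Pick A→Pick C = (-2463, -2010, -268.7).
Normal n = (Pick A→Pick B) × (Pick A→Pick C) = (-249150.5, 437376.4, -987975).
So ∂z/∂x = −n_x/n_z = −0.252183001 and ∂z/∂y = −n_y/n_z = 0.442699866.
Intercept c from Pick A: 920.1 + 134220.37 − 2131417.90 = −1996277.44.
At (531035, 4813221): z = −133918.0 + 2130812.3 − 1996277.44 = 616.9 m.

616.9 m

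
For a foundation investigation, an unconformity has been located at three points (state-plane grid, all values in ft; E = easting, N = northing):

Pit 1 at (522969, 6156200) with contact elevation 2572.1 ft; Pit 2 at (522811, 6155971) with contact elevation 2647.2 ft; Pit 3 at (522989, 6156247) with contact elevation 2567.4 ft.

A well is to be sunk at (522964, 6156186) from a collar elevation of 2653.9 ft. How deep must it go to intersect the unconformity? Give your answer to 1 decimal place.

Let the plane be z = a·E + b·N + c.
Pit 2−Pit 1: −158a − 229b = 75.1;  Pit 3−Pit 1: 20a + 47b = −4.7.
Solving gives a = −0.862052003, b = 0.266830639.
Then c = 2572.1 − a·522969 − b·6156200 = −1189264.21.
At (522964, 6156186): z_contact = −450822.16 + 1642659.05 − 1189264.21 = 2572.67 ft.
Depth below ground = 2653.9 − 2572.67 = 81.2 ft.

81.2 ft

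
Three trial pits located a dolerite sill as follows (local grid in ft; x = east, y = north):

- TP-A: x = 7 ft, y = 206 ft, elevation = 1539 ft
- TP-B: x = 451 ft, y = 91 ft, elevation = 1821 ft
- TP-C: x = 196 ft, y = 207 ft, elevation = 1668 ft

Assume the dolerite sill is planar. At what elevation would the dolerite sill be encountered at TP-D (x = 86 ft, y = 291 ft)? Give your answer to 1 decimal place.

1608.1 ft

Two edge vectors: TP-A→TP-B = (444, -115, 282), TP-A→TP-C = (189, 1, 129).
Normal n = (TP-A→TP-B) × (TP-A→TP-C) = (-15117, -3978, 22179).
So ∂z/∂x = −n_x/n_z = 0.68159 and ∂z/∂y = −n_y/n_z = 0.17936.
Intercept c from TP-A: 1539 − 4.77 − 36.95 = 1497.28.
At (86, 291): z = 58.6 + 52.2 + 1497.28 = 1608.1 ft.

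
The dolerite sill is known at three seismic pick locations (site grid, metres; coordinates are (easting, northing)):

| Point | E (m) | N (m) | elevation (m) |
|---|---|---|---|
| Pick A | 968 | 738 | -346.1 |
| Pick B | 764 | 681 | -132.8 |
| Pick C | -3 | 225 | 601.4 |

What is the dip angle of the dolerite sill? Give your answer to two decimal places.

Let the plane be z = a·E + b·N + c.
Pick B−Pick A: −204a − 57b = 213.3;  Pick C−Pick A: −971a − 513b = 947.5.
Solving gives a = −1.12393, b = 0.28038.
Gradient magnitude |∇z| = √(a² + b²) = √(1.26322 + 0.07861) = 1.15838.
True dip = arctan(1.15838) = 49.20°, dipping toward ESE (azimuth ≈ 104°).

49.20°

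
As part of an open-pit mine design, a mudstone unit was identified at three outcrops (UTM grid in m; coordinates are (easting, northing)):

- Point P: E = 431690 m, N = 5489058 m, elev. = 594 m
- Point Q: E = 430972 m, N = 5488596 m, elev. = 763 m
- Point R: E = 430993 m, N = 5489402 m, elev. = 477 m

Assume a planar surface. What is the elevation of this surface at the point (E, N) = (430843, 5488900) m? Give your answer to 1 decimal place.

656.1 m

Let the plane be z = a·E + b·N + c.
Point Q−Point P: −718a − 462b = 169;  Point R−Point P: −697a + 344b = −117.
Solving gives a = −0.007173914, b = −0.354651796.
Then c = 594 − a·431690 − b·5489058 = 1950395.19.
At (430843, 5488900): z = −3090.8 − 1946648.2 + 1950395.19 = 656.1 m.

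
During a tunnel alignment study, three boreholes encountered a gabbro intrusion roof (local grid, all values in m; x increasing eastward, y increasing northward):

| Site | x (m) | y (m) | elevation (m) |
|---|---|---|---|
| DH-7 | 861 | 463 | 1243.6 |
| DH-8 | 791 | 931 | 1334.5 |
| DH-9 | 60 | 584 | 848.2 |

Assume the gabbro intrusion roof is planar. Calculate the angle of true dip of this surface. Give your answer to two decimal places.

Let the plane be z = a·x + b·y + c.
DH-8−DH-7: −70a + 468b = 90.9;  DH-9−DH-7: −801a + 121b = −395.4.
Solving gives a = 0.53506, b = 0.27426.
Gradient magnitude |∇z| = √(a² + b²) = √(0.28629 + 0.07522) = 0.60126.
True dip = arctan(0.60126) = 31.02°, dipping toward WSW (azimuth ≈ 243°).

31.02°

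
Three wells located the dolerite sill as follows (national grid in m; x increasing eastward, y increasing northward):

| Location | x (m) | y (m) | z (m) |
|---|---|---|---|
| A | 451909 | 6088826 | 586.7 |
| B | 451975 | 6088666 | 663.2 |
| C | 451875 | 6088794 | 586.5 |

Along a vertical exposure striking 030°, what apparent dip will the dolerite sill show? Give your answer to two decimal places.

7.55°

Two edge vectors: A→B = (66, -160, 76.5), A→C = (-34, -32, -0.2).
Normal n = (A→B) × (A→C) = (2480, -2587.8, -7552).
So ∂z/∂x = −n_x/n_z = 0.32839 and ∂z/∂y = −n_y/n_z = −0.34266.
Unit vector along 030° is (sin 30°, cos 30°) = (0.5000, 0.8660).
Slope in that direction = a·(0.5000) + b·(0.8660) = −0.13256.
Apparent dip = arctan|0.13256| = 7.55° (true dip is 25.4°, so apparent ≤ true as expected).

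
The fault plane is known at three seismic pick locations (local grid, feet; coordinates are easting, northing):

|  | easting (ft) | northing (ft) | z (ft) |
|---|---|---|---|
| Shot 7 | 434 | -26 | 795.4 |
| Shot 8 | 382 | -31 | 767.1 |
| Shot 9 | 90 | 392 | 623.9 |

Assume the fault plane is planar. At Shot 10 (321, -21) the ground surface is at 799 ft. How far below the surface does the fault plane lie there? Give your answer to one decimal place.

Let the plane be z = a·easting + b·northing + c.
Shot 8−Shot 7: −52a − 5b = −28.3;  Shot 9−Shot 7: −344a + 418b = −171.5.
Solving gives a = 0.54088, b = 0.03484.
Then c = 795.4 − a·434 − b·-26 = 561.56.
At (321, -21): z_contact = 173.62 − 0.73 + 561.56 = 734.45 ft.
Depth below ground = 799 − 734.45 = 64.5 ft.

64.5 ft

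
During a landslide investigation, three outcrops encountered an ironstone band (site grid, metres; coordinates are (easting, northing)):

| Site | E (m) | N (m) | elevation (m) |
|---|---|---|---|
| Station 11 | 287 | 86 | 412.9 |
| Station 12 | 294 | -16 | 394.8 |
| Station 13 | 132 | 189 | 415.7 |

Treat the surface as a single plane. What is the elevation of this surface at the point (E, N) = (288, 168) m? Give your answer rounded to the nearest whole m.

Let the plane be z = a·E + b·N + c.
Station 12−Station 11: 7a − 102b = −18.1;  Station 13−Station 11: −155a + 103b = 2.8.
Solving gives a = 0.10463, b = 0.18463.
Then c = 412.9 − a·287 − b·86 = 366.99.
At (288, 168): z = 30.1 + 31.0 + 366.99 = 428.1 m.

428 m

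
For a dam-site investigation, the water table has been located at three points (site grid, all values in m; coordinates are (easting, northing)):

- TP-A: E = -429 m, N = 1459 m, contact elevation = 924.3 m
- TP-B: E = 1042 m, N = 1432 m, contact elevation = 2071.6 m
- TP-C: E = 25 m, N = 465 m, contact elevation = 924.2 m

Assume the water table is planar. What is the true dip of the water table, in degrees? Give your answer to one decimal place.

40.9°

Two edge vectors: TP-A→TP-B = (1471, -27, 1147.3), TP-A→TP-C = (454, -994, -0.1).
Normal n = (TP-A→TP-B) × (TP-A→TP-C) = (1140418.9, 521021.3, -1449916).
So ∂z/∂E = −n_x/n_z = 0.78654 and ∂z/∂N = −n_y/n_z = 0.35935.
Gradient magnitude |∇z| = √(a² + b²) = √(0.61865 + 0.12913) = 0.86474.
True dip = arctan(0.86474) = 40.9°, dipping toward WSW (azimuth ≈ 245°).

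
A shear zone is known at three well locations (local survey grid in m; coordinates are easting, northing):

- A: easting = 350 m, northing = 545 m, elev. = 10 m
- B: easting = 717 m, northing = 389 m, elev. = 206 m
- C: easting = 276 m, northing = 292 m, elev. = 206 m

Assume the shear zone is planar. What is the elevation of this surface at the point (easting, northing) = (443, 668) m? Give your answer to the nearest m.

Let the plane be z = a·easting + b·northing + c.
B−A: 367a − 156b = 196;  C−A: −74a − 253b = 196.
Solving gives a = 0.18212, b = −0.82797.
Then c = 10 − a·350 − b·545 = 397.50.
At (443, 668): z = 80.7 − 553.1 + 397.50 = -74.9 m.

-75 m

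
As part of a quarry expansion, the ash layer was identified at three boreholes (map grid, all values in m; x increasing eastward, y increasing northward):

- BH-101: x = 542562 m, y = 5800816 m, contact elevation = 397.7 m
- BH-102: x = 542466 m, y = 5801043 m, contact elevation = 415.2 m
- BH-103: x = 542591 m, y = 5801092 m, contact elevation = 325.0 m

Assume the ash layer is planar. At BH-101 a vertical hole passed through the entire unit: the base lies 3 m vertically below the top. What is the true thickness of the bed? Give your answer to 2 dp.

2.49 m

Two edge vectors: BH-101→BH-102 = (-96, 227, 17.5), BH-101→BH-103 = (29, 276, -72.7).
Normal n = (BH-101→BH-102) × (BH-101→BH-103) = (-21332.9, -6471.7, -33079).
So ∂z/∂x = −n_x/n_z = −0.64491 and ∂z/∂y = −n_y/n_z = −0.19564.
|∇z| = √(a²+b²) = 0.67393, so dip δ = arctan(0.67393) = 33.98°.
True thickness = vertical thickness × cos δ = 3 × cos 33.98° = 2.49 m.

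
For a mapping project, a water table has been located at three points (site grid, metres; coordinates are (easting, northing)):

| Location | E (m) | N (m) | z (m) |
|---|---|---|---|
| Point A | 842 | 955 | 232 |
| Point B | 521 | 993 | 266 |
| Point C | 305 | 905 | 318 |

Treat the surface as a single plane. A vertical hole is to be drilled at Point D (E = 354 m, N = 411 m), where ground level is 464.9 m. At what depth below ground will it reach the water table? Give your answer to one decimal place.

Let the plane be z = a·E + b·N + c.
Point B−Point A: −321a + 38b = 34;  Point C−Point A: −537a − 50b = 86.
Solving gives a = −0.13627, b = −0.25642.
Then c = 232 − a·842 − b·955 = 591.62.
At (354, 411): z_contact = −48.24 − 105.39 + 591.62 = 437.99 m.
Depth below ground = 464.9 − 437.99 = 26.9 m.

26.9 m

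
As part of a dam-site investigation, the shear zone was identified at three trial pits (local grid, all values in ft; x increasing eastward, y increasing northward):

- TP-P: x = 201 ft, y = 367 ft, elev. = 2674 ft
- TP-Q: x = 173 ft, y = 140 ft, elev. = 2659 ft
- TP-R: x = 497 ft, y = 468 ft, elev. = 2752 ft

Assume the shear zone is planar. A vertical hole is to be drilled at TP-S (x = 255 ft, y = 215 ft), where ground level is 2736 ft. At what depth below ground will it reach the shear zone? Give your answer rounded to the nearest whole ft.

Two edge vectors: TP-P→TP-Q = (-28, -227, -15), TP-P→TP-R = (296, 101, 78).
Normal n = (TP-P→TP-Q) × (TP-P→TP-R) = (-16191, -2256, 64364).
So ∂z/∂x = −n_x/n_z = 0.25155 and ∂z/∂y = −n_y/n_z = 0.03505.
Intercept c from TP-P: 2674 − 50.56 − 12.86 = 2610.57.
At (255, 215): z_contact = 64.1 + 7.5 + 2610.57 = 2682.3 ft.
Depth below ground = 2736 − 2682.3 = 54 ft.

54 ft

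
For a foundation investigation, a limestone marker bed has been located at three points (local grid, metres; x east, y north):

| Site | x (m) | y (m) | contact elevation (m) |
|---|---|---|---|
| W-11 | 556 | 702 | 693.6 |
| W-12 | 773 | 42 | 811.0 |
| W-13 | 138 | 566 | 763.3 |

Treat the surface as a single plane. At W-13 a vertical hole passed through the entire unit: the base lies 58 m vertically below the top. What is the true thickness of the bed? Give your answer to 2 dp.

Let the plane be z = a·x + b·y + c.
W-12−W-11: 217a − 660b = 117.4;  W-13−W-11: −418a − 136b = 69.7.
Solving gives a = −0.09835, b = −0.21022.
|∇z| = √(a²+b²) = 0.23208, so dip δ = arctan(0.23208) = 13.07°.
True thickness = vertical thickness × cos δ = 58 × cos 13.07° = 56.50 m.

56.50 m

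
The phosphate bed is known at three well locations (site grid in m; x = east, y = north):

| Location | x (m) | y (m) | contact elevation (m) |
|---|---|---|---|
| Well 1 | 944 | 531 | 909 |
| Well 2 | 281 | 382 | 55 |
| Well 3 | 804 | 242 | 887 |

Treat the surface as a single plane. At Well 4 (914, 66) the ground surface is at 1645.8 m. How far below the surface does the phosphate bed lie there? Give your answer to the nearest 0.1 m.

Let the plane be z = a·x + b·y + c.
Well 2−Well 1: −663a − 149b = −854;  Well 3−Well 1: −140a − 289b = −22.
Solving gives a = 1.42625, b = −0.61479.
Then c = 909 − a·944 − b·531 = −110.93.
At (914, 66): z_contact = 1303.59 − 40.58 − 110.93 = 1152.09 m.
Depth below ground = 1645.8 − 1152.09 = 493.7 m.

493.7 m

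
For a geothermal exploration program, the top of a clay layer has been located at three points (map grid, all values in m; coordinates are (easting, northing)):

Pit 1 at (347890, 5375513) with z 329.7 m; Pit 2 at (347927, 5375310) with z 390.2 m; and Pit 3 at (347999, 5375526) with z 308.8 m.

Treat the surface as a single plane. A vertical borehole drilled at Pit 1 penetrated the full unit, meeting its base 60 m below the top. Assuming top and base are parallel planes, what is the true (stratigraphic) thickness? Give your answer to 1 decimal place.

Let the plane be z = a·E + b·N + c.
Pit 2−Pit 1: 37a − 203b = 60.5;  Pit 3−Pit 1: 109a + 13b = −20.9.
Solving gives a = −0.15288, b = −0.32589.
|∇z| = √(a²+b²) = 0.35997, so dip δ = arctan(0.35997) = 19.80°.
True thickness = vertical thickness × cos δ = 60 × cos 19.80° = 56.5 m.

56.5 m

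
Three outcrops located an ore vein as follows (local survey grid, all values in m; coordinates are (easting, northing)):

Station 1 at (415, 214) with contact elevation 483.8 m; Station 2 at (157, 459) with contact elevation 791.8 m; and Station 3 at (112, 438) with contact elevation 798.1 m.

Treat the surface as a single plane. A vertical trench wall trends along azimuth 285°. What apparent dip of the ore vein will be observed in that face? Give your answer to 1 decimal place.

33.6°

Two edge vectors: Station 1→Station 2 = (-258, 245, 308), Station 1→Station 3 = (-303, 224, 314.3).
Normal n = (Station 1→Station 2) × (Station 1→Station 3) = (8011.5, -12234.6, 16443).
So ∂z/∂E = −n_x/n_z = −0.48723 and ∂z/∂N = −n_y/n_z = 0.74406.
Unit vector along 285° is (sin 285°, cos 285°) = (-0.9659, 0.2588).
Slope in that direction = a·(-0.9659) + b·(0.2588) = 0.66320.
Apparent dip = arctan|0.66320| = 33.6° (true dip is 41.6°, so apparent ≤ true as expected).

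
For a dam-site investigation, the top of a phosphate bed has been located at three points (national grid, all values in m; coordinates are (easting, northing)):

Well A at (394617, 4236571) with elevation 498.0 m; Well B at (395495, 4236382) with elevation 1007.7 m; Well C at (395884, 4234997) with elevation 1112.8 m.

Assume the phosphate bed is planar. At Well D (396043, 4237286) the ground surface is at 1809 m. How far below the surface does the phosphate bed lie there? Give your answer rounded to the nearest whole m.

Let the plane be z = a·E + b·N + c.
Well B−Well A: 878a − 189b = 509.7;  Well C−Well A: 1267a − 1574b = 614.8.
Solving gives a = 0.60049470, b = 0.09277432.
Then c = 498 − a·394617 − b·4236571 = −629512.43.
At (396043, 4237286): z_contact = 237821.7 + 393111.3 − 629512.43 = 1420.6 m.
Depth below ground = 1809 − 1420.6 = 388 m.

388 m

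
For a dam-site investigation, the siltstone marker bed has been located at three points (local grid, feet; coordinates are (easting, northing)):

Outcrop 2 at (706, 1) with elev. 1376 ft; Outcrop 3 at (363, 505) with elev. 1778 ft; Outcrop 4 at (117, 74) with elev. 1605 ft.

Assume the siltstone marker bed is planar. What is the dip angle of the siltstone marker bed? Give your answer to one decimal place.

Let the plane be z = a·E + b·N + c.
Outcrop 3−Outcrop 2: −343a + 504b = 402;  Outcrop 4−Outcrop 2: −589a + 73b = 229.
Solving gives a = −0.31665, b = 0.58212.
Gradient magnitude |∇z| = √(a² + b²) = √(0.10027 + 0.33887) = 0.66267.
True dip = arctan(0.66267) = 33.5°, dipping toward SSE (azimuth ≈ 151°).

33.5°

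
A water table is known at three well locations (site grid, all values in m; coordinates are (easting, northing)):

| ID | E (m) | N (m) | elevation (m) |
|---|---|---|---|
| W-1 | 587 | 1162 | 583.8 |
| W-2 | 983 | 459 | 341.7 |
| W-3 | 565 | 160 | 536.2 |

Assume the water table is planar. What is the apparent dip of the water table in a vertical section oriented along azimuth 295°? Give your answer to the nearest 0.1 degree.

25.9°

Let the plane be z = a·E + b·N + c.
W-2−W-1: 396a − 703b = −242.1;  W-3−W-1: −22a − 1002b = −47.6.
Solving gives a = −0.50726, b = 0.05864.
Unit vector along 295° is (sin 295°, cos 295°) = (-0.9063, 0.4226).
Slope in that direction = a·(-0.9063) + b·(0.4226) = 0.48452.
Apparent dip = arctan|0.48452| = 25.9° (true dip is 27.1°, so apparent ≤ true as expected).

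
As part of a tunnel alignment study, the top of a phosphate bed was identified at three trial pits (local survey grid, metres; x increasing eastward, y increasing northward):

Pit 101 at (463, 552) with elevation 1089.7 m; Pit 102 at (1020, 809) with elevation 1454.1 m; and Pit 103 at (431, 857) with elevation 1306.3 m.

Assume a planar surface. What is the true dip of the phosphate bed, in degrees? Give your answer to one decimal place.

38.9°

Two edge vectors: Pit 101→Pit 102 = (557, 257, 364.4), Pit 101→Pit 103 = (-32, 305, 216.6).
Normal n = (Pit 101→Pit 102) × (Pit 101→Pit 103) = (-55475.8, -132307, 178109).
So ∂z/∂x = −n_x/n_z = 0.31147 and ∂z/∂y = −n_y/n_z = 0.74284.
Gradient magnitude |∇z| = √(a² + b²) = √(0.09701 + 0.55182) = 0.80550.
True dip = arctan(0.80550) = 38.9°, dipping toward SSW (azimuth ≈ 203°).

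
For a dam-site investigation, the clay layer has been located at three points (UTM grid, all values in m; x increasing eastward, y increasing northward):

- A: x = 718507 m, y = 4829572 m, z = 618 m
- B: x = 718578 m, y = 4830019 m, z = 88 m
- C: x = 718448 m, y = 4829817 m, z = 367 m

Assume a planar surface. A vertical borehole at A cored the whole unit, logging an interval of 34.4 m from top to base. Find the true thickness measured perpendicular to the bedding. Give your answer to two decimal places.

Let the plane be z = a·x + b·y + c.
B−A: 71a + 447b = −530;  C−A: −59a + 245b = −251.
Solving gives a = −0.40333, b = −1.12162.
|∇z| = √(a²+b²) = 1.19193, so dip δ = arctan(1.19193) = 50.00°.
True thickness = vertical thickness × cos δ = 34.4 × cos 50.00° = 22.11 m.

22.11 m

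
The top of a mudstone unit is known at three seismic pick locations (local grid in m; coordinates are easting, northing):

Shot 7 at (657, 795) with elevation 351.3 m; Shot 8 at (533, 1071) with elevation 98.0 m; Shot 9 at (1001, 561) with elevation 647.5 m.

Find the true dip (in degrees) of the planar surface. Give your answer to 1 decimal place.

39.9°

Two edge vectors: Shot 7→Shot 8 = (-124, 276, -253.3), Shot 7→Shot 9 = (344, -234, 296.2).
Normal n = (Shot 7→Shot 8) × (Shot 7→Shot 9) = (22479, -50406.4, -65928).
So ∂z/∂easting = −n_x/n_z = 0.34096 and ∂z/∂northing = −n_y/n_z = −0.76457.
Gradient magnitude |∇z| = √(a² + b²) = √(0.11626 + 0.58456) = 0.83715.
True dip = arctan(0.83715) = 39.9°, dipping toward NNW (azimuth ≈ 336°).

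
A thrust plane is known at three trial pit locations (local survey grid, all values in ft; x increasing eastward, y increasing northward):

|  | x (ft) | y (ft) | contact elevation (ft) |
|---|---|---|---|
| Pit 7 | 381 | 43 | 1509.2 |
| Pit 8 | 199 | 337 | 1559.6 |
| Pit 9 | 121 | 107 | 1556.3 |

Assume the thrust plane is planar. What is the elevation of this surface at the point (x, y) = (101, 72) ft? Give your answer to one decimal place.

Two edge vectors: Pit 7→Pit 8 = (-182, 294, 50.4), Pit 7→Pit 9 = (-260, 64, 47.1).
Normal n = (Pit 7→Pit 8) × (Pit 7→Pit 9) = (10621.8, -4531.8, 64792).
So ∂z/∂x = −n_x/n_z = −0.16394 and ∂z/∂y = −n_y/n_z = 0.06994.
Intercept c from Pit 7: 1509.2 + 62.46 − 3.01 = 1568.65.
At (101, 72): z = −16.6 + 5.0 + 1568.65 = 1557.1 ft.

1557.1 ft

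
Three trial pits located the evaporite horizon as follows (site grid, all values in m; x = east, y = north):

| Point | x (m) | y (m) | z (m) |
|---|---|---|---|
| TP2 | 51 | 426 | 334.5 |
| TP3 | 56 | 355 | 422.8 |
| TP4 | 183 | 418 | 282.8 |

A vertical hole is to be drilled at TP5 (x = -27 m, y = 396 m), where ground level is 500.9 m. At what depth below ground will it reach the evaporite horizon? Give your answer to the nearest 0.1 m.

Two edge vectors: TP2→TP3 = (5, -71, 88.3), TP2→TP4 = (132, -8, -51.7).
Normal n = (TP2→TP3) × (TP2→TP4) = (4377.1, 11914.1, 9332).
So ∂z/∂x = −n_x/n_z = −0.46904 and ∂z/∂y = −n_y/n_z = −1.27669.
Intercept c from TP2: 334.5 + 23.92 + 543.87 = 902.29.
At (-27, 396): z_contact = 12.66 − 505.57 + 902.29 = 409.39 m.
Depth below ground = 500.9 − 409.39 = 91.5 m.

91.5 m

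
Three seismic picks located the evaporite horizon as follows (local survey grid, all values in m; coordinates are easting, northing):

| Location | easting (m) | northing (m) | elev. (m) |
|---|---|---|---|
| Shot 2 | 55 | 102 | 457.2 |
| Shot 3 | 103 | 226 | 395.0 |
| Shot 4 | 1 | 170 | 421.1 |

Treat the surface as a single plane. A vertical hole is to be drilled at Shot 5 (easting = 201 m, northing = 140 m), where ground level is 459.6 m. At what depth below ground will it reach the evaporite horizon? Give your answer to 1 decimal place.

18.2 m

Two edge vectors: Shot 2→Shot 3 = (48, 124, -62.2), Shot 2→Shot 4 = (-54, 68, -36.1).
Normal n = (Shot 2→Shot 3) × (Shot 2→Shot 4) = (-246.8, 5091.6, 9960).
So ∂z/∂easting = −n_x/n_z = 0.02478 and ∂z/∂northing = −n_y/n_z = −0.51120.
Intercept c from Shot 2: 457.2 − 1.36 + 52.14 = 507.98.
At (201, 140): z_contact = 4.98 − 71.57 + 507.98 = 441.39 m.
Depth below ground = 459.6 − 441.39 = 18.2 m.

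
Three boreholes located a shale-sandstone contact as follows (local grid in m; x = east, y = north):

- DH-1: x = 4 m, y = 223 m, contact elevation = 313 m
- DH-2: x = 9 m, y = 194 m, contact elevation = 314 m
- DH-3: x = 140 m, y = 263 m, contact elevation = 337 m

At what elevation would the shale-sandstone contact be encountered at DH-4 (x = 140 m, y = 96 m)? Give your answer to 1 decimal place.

Two edge vectors: DH-1→DH-2 = (5, -29, 1), DH-1→DH-3 = (136, 40, 24).
Normal n = (DH-1→DH-2) × (DH-1→DH-3) = (-736, 16, 4144).
So ∂z/∂x = −n_x/n_z = 0.17761 and ∂z/∂y = −n_y/n_z = −0.00386.
Intercept c from DH-1: 313 − 0.71 + 0.86 = 313.15.
At (140, 96): z = 24.9 − 0.4 + 313.15 = 337.6 m.

337.6 m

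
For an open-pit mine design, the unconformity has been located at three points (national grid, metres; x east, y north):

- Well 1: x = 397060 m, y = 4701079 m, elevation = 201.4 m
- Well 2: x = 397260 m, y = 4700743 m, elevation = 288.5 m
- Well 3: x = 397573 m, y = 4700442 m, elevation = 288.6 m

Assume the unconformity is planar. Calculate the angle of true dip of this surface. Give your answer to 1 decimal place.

40.0°

Two edge vectors: Well 1→Well 2 = (200, -336, 87.1), Well 1→Well 3 = (513, -637, 87.2).
Normal n = (Well 1→Well 2) × (Well 1→Well 3) = (26183.5, 27242.3, 44968).
So ∂z/∂x = −n_x/n_z = −0.58227 and ∂z/∂y = −n_y/n_z = −0.60582.
Gradient magnitude |∇z| = √(a² + b²) = √(0.33904 + 0.36701) = 0.84027.
True dip = arctan(0.84027) = 40.0°, dipping toward NE (azimuth ≈ 044°).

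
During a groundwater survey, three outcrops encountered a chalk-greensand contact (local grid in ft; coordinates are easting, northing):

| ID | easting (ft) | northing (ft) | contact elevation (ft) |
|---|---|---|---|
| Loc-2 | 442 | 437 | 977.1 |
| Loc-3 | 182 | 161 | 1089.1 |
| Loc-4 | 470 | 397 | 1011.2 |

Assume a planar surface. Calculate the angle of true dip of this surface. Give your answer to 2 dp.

Let the plane be z = a·easting + b·northing + c.
Loc-3−Loc-2: −260a − 276b = 112;  Loc-4−Loc-2: 28a − 40b = 34.1.
Solving gives a = 0.27204, b = −0.66207.
Gradient magnitude |∇z| = √(a² + b²) = √(0.07401 + 0.43834) = 0.71578.
True dip = arctan(0.71578) = 35.59°, dipping toward NNW (azimuth ≈ 338°).

35.59°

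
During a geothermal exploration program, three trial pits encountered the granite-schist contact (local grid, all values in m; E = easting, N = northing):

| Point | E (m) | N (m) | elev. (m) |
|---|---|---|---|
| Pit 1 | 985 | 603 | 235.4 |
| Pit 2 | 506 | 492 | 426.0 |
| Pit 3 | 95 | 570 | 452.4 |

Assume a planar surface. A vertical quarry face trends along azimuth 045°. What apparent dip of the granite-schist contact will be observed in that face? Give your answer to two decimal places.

35.43°

Two edge vectors: Pit 1→Pit 2 = (-479, -111, 190.6), Pit 1→Pit 3 = (-890, -33, 217).
Normal n = (Pit 1→Pit 2) × (Pit 1→Pit 3) = (-17797.2, -65691, -82983).
So ∂z/∂E = −n_x/n_z = −0.21447 and ∂z/∂N = −n_y/n_z = −0.79162.
Unit vector along 045° is (sin 45°, cos 45°) = (0.7071, 0.7071).
Slope in that direction = a·(0.7071) + b·(0.7071) = −0.71141.
Apparent dip = arctan|0.71141| = 35.43° (true dip is 39.4°, so apparent ≤ true as expected).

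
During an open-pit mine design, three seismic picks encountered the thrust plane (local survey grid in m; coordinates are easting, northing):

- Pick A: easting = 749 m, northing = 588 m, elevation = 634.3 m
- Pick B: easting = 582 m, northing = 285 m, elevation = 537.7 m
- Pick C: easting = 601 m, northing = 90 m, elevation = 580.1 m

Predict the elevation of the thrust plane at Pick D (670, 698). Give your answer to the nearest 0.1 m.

Two edge vectors: Pick A→Pick B = (-167, -303, -96.6), Pick A→Pick C = (-148, -498, -54.2).
Normal n = (Pick A→Pick B) × (Pick A→Pick C) = (-31684.2, 5245.4, 38322).
So ∂z/∂easting = −n_x/n_z = 0.82679 and ∂z/∂northing = −n_y/n_z = −0.13688.
Intercept c from Pick A: 634.3 − 619.26 + 80.48 = 95.52.
At (670, 698): z = 553.9 − 95.5 + 95.52 = 553.9 m.

553.9 m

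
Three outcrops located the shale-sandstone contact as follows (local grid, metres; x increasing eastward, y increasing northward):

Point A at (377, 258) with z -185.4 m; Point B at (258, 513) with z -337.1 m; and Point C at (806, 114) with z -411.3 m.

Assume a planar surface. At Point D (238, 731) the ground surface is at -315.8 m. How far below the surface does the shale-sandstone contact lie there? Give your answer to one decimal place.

221.4 m

Let the plane be z = a·x + b·y + c.
Point B−Point A: −119a + 255b = −151.7;  Point C−Point A: 429a − 144b = −225.9.
Solving gives a = −0.86116, b = −0.99677.
Then c = -185.4 − a·377 − b·258 = 396.42.
At (238, 731): z_contact = −204.95 − 728.64 + 396.42 = -537.17 m.
Depth below ground = -315.8 − (-537.17) = 221.4 m.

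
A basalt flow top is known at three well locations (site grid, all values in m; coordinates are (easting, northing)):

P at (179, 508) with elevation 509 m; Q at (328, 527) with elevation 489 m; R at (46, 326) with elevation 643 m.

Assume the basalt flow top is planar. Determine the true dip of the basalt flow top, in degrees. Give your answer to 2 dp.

35.19°

Let the plane be z = a·E + b·N + c.
Q−P: 149a + 19b = −20;  R−P: −133a − 182b = 134.
Solving gives a = −0.04449, b = −0.70375.
Gradient magnitude |∇z| = √(a² + b²) = √(0.00198 + 0.49527) = 0.70516.
True dip = arctan(0.70516) = 35.19°, dipping toward N (azimuth ≈ 004°).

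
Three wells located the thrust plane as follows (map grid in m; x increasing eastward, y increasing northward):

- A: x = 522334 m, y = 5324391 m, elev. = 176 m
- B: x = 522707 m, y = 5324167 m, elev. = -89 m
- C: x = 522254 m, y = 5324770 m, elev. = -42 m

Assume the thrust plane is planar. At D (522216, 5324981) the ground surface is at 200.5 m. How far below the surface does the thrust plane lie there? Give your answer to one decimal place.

371.8 m

Two edge vectors: A→B = (373, -224, -265), A→C = (-80, 379, -218).
Normal n = (A→B) × (A→C) = (149267, 102514, 123447).
So ∂z/∂x = −n_x/n_z = −1.209158586 and ∂z/∂y = −n_y/n_z = −0.830429253.
Intercept c from A: 176 + 631584.64 + 4421530.04 = 5053290.68.
At (522216, 5324981): z_contact = −631441.96 − 4422019.99 + 5053290.68 = -171.27 m.
Depth below ground = 200.5 − (-171.27) = 371.8 m.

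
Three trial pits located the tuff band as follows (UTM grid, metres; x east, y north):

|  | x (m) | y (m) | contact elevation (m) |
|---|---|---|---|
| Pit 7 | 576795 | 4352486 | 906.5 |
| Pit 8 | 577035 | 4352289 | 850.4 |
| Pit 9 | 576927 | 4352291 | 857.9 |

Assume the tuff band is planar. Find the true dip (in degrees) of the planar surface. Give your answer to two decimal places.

Two edge vectors: Pit 7→Pit 8 = (240, -197, -56.1), Pit 7→Pit 9 = (132, -195, -48.6).
Normal n = (Pit 7→Pit 8) × (Pit 7→Pit 9) = (-1365.3, 4258.8, -20796).
So ∂z/∂x = −n_x/n_z = −0.06565 and ∂z/∂y = −n_y/n_z = 0.20479.
Gradient magnitude |∇z| = √(a² + b²) = √(0.00431 + 0.04194) = 0.21506.
True dip = arctan(0.21506) = 12.14°, dipping toward SSE (azimuth ≈ 162°).

12.14°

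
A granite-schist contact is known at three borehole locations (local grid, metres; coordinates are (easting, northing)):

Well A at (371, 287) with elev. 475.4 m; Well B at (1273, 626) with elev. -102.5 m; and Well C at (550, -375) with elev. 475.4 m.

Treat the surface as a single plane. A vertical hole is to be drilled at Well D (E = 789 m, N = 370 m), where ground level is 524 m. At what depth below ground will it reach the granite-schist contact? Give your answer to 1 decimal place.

Let the plane be z = a·E + b·N + c.
Well B−Well A: 902a + 339b = −577.9;  Well C−Well A: 179a − 662b = 0.
Solving gives a = −0.581585, b = −0.157256.
Then c = 475.4 − a·371 − b·287 = 736.30.
At (789, 370): z_contact = −458.87 − 58.18 + 736.30 = 219.25 m.
Depth below ground = 524 − 219.25 = 304.8 m.

304.8 m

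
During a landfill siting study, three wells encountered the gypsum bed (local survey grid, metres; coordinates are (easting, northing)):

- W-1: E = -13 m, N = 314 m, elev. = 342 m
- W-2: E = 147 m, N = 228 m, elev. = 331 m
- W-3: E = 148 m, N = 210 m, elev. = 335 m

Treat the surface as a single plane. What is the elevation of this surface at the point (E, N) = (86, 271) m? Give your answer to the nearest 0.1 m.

Let the plane be z = a·E + b·N + c.
W-2−W-1: 160a − 86b = −11;  W-3−W-1: 161a − 104b = −7.
Solving gives a = −0.19399, b = −0.23300.
Then c = 342 − a·-13 − b·314 = 412.64.
At (86, 271): z = −16.7 − 63.1 + 412.64 = 332.8 m.

332.8 m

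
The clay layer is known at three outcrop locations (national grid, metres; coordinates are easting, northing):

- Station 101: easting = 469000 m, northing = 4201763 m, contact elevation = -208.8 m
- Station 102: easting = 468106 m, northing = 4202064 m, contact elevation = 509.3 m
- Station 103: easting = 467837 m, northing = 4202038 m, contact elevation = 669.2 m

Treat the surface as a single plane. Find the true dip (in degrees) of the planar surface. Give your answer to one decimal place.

Let the plane be z = a·easting + b·northing + c.
Station 102−Station 101: −894a + 301b = 718.1;  Station 103−Station 101: −1163a + 275b = 878.
Solving gives a = −0.64100, b = 0.48188.
Gradient magnitude |∇z| = √(a² + b²) = √(0.41088 + 0.23221) = 0.80193.
True dip = arctan(0.80193) = 38.7°, dipping toward SE (azimuth ≈ 127°).

38.7°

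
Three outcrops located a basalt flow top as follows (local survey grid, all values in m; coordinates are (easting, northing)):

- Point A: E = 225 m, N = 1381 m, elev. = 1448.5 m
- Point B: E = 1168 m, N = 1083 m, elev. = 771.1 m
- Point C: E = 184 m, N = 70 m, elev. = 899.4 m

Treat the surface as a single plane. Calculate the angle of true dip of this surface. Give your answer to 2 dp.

Let the plane be z = a·E + b·N + c.
Point B−Point A: 943a − 298b = −677.4;  Point C−Point A: −41a − 1311b = −549.1.
Solving gives a = −0.58025, b = 0.43699.
Gradient magnitude |∇z| = √(a² + b²) = √(0.33669 + 0.19096) = 0.72640.
True dip = arctan(0.72640) = 35.99°, dipping toward SE (azimuth ≈ 127°).

35.99°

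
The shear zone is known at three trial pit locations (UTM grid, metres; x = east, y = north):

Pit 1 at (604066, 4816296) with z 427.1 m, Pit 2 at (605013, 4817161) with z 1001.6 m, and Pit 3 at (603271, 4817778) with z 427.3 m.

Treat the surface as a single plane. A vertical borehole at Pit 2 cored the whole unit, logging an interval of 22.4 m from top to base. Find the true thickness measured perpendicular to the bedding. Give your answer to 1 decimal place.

Let the plane be z = a·x + b·y + c.
Pit 2−Pit 1: 947a + 865b = 574.5;  Pit 3−Pit 1: −795a + 1482b = 0.2.
Solving gives a = 0.40707, b = 0.21850.
|∇z| = √(a²+b²) = 0.46201, so dip δ = arctan(0.46201) = 24.80°.
True thickness = vertical thickness × cos δ = 22.4 × cos 24.80° = 20.3 m.

20.3 m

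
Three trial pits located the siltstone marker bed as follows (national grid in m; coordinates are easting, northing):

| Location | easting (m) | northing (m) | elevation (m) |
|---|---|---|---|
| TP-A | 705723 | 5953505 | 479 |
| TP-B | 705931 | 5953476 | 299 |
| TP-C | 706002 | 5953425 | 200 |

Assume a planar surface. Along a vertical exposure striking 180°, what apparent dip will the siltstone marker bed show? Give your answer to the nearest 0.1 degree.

42.4°

Let the plane be z = a·easting + b·northing + c.
TP-B−TP-A: 208a − 29b = −180;  TP-C−TP-A: 279a − 80b = −279.
Solving gives a = −0.73798, b = 0.91379.
Unit vector along 180° is (sin 180°, cos 180°) = (0.0000, -1.0000).
Slope in that direction = a·(0.0000) + b·(-1.0000) = −0.91379.
Apparent dip = arctan|0.91379| = 42.4° (true dip is 49.6°, so apparent ≤ true as expected).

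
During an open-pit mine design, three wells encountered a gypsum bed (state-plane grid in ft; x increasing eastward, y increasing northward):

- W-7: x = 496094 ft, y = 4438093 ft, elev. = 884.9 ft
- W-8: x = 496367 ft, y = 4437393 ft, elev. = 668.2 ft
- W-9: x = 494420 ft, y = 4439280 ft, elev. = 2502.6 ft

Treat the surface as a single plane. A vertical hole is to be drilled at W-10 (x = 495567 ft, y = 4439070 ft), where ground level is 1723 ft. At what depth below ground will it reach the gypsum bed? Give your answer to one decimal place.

Two edge vectors: W-7→W-8 = (273, -700, -216.7), W-7→W-9 = (-1674, 1187, 1617.7).
Normal n = (W-7→W-8) × (W-7→W-9) = (-875167.1, -78876.3, -847749).
So ∂z/∂x = −n_x/n_z = −1.032342238 and ∂z/∂y = −n_y/n_z = −0.093042044.
Intercept c from W-7: 884.9 + 512138.79 + 412929.25 = 925952.94.
At (495567, 4439070): z_contact = −511594.75 − 413020.15 + 925952.94 = 1338.04 ft.
Depth below ground = 1723 − 1338.04 = 385.0 ft.

385.0 ft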